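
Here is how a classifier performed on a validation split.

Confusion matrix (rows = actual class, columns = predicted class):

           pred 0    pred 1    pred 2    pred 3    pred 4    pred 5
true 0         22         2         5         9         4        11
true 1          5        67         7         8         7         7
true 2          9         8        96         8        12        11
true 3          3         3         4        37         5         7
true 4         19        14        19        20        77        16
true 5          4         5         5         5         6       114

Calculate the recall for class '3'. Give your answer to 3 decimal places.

0.627

recall = TP/(TP+FN).
3: TP=37, FN=3+3+4+5+7=22 → 37/59 = 0.6271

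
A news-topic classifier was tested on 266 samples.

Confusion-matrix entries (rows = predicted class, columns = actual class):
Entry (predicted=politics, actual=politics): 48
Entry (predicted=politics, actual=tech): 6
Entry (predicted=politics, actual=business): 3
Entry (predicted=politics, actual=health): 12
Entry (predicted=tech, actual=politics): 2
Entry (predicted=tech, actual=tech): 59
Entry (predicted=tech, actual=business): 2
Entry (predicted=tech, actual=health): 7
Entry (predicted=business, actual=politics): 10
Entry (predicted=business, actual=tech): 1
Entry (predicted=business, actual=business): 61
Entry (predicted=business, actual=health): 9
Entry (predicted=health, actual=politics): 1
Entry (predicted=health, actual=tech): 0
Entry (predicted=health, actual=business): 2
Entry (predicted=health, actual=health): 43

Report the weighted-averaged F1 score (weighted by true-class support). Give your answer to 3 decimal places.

Per-class F1 score (2·TP/(2·TP+FP+FN)):
  politics: TP=48, FP=6+3+12=21, FN=2+10+1=13 → 96/130 = 0.7385
  tech: TP=59, FP=2+2+7=11, FN=6+1+0=7 → 118/136 = 0.8676
  business: TP=61, FP=10+1+9=20, FN=3+2+2=7 → 122/149 = 0.8188
  health: TP=43, FP=1+0+2=3, FN=12+7+9=28 → 86/117 = 0.7350
Weighted-F1 score = Σ (supportᵢ/N)·F1 scoreᵢ with N=266: (61/266)·0.7385 + (66/266)·0.8676 + (68/266)·0.8188 + (71/266)·0.7350 = 0.790

0.790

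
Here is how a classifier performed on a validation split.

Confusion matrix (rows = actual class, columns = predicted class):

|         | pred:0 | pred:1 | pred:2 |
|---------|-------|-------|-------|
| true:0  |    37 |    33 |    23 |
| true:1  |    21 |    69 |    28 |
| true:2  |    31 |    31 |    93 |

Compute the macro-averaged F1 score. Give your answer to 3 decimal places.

Per-class F1 score (2·TP/(2·TP+FP+FN)):
  0: TP=37, FP=21+31=52, FN=33+23=56 → 74/182 = 0.4066
  1: TP=69, FP=33+31=64, FN=21+28=49 → 138/251 = 0.5498
  2: TP=93, FP=23+28=51, FN=31+31=62 → 186/299 = 0.6221
Macro-F1 score = mean = (0.4066 + 0.5498 + 0.6221) / 3 = 0.526

0.526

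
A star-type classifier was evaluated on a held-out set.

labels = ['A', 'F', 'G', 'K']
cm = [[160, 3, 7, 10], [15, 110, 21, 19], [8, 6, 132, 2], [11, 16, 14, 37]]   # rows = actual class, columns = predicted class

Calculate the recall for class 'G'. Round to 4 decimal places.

One-vs-rest for 'G': TP = diagonal; FP = other classes predicted 'G'; FN = 'G' predicted as other.
recall = TP/(TP+FN).
G: TP=132, FN=8+6+2=16 → 132/148 = 0.89189

0.8919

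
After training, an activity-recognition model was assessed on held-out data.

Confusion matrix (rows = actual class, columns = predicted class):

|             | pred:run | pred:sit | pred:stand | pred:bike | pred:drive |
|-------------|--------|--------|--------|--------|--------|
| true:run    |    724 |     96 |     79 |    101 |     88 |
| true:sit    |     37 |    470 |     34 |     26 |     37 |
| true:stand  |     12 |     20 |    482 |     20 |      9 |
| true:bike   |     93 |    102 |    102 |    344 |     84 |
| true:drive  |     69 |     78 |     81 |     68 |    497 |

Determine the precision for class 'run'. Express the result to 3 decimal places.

Treat 'run' as positive and all other classes as negative.
precision = TP/(TP+FP).
run: TP=724, FP=37+12+93+69=211 → 724/935 = 0.7743

0.774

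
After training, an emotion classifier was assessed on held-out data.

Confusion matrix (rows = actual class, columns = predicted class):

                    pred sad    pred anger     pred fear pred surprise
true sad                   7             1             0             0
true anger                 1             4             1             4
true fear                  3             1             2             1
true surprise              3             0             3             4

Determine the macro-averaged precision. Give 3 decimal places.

0.486

Per-class precision (TP/(TP+FP)):
  sad: TP=7, FP=1+3+3=7 → 7/14 = 0.5000
  anger: TP=4, FP=1+1+0=2 → 4/6 = 0.6667
  fear: TP=2, FP=0+1+3=4 → 2/6 = 0.3333
  surprise: TP=4, FP=0+4+1=5 → 4/9 = 0.4444
Macro-precision = mean = (0.5000 + 0.6667 + 0.3333 + 0.4444) / 4 = 0.486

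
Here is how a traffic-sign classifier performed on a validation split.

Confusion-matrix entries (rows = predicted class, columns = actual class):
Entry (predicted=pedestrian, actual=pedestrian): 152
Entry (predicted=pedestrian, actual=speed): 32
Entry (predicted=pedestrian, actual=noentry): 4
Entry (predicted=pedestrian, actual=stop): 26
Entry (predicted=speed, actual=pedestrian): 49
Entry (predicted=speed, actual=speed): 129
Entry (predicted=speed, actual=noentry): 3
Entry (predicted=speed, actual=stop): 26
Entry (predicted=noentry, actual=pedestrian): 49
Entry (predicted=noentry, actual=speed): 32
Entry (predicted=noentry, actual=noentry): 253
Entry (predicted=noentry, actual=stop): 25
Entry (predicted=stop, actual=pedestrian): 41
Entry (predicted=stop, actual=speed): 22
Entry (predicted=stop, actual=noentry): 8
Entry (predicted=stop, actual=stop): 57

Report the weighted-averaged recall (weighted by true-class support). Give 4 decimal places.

0.6509

Per-class recall (TP/(TP+FN)):
  pedestrian: TP=152, FN=49+49+41=139 → 152/291 = 0.52234
  speed: TP=129, FN=32+32+22=86 → 129/215 = 0.60000
  noentry: TP=253, FN=4+3+8=15 → 253/268 = 0.94403
  stop: TP=57, FN=26+26+25=77 → 57/134 = 0.42537
Weighted-recall = Σ (supportᵢ/N)·recallᵢ with N=908: (291/908)·0.52234 + (215/908)·0.60000 + (268/908)·0.94403 + (134/908)·0.42537 = 0.6509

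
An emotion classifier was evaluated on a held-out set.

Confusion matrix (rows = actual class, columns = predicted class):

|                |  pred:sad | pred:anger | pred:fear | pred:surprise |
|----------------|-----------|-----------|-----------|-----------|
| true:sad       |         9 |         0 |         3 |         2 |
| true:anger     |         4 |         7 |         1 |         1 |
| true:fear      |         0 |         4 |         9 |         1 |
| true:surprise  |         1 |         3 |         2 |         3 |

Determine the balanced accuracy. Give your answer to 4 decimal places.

Balanced accuracy = mean of per-class recall.
  sad: recall = 9/14 = 0.64286
  anger: recall = 7/13 = 0.53846
  fear: recall = 9/14 = 0.64286
  surprise: recall = 3/9 = 0.33333
Mean = (0.64286 + 0.53846 + 0.64286 + 0.33333) / 4 = 0.5394

0.5394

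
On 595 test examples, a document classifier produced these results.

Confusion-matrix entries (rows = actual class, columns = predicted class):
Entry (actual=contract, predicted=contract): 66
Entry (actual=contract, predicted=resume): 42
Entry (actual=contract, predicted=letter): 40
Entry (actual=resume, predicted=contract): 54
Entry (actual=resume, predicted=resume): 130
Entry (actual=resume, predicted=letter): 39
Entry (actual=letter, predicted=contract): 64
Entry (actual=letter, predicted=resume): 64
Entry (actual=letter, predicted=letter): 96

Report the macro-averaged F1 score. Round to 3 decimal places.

Per-class F1 score (2·TP/(2·TP+FP+FN)):
  contract: TP=66, FP=54+64=118, FN=42+40=82 → 132/332 = 0.3976
  resume: TP=130, FP=42+64=106, FN=54+39=93 → 260/459 = 0.5664
  letter: TP=96, FP=40+39=79, FN=64+64=128 → 192/399 = 0.4812
Macro-F1 score = mean = (0.3976 + 0.5664 + 0.4812) / 3 = 0.482

0.482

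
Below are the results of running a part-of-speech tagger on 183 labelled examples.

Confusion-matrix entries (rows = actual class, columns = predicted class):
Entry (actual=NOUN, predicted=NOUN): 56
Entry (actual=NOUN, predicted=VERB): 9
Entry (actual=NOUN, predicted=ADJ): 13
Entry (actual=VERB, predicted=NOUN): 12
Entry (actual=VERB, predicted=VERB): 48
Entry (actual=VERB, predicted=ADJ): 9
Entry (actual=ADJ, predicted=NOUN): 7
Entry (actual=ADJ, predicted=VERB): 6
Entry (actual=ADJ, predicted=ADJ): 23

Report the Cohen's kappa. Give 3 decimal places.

0.527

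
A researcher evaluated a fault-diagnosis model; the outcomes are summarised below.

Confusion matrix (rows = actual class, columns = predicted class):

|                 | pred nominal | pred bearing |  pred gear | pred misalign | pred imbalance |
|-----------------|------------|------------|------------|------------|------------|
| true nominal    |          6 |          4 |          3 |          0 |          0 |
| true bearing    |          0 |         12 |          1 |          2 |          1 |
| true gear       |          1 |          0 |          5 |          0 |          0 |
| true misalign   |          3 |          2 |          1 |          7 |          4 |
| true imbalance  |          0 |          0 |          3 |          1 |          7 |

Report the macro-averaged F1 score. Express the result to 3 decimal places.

Per-class F1 score (2·TP/(2·TP+FP+FN)):
  nominal: TP=6, FP=0+1+3+0=4, FN=4+3+0+0=7 → 12/23 = 0.5217
  bearing: TP=12, FP=4+0+2+0=6, FN=0+1+2+1=4 → 24/34 = 0.7059
  gear: TP=5, FP=3+1+1+3=8, FN=1+0+0+0=1 → 10/19 = 0.5263
  misalign: TP=7, FP=0+2+0+1=3, FN=3+2+1+4=10 → 14/27 = 0.5185
  imbalance: TP=7, FP=0+1+0+4=5, FN=0+0+3+1=4 → 14/23 = 0.6087
Macro-F1 score = mean = (0.5217 + 0.7059 + 0.5263 + 0.5185 + 0.6087) / 5 = 0.576

0.576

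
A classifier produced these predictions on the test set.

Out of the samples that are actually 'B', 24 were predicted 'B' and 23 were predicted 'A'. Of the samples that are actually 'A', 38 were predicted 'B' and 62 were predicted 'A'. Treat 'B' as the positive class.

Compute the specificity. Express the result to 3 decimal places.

0.620

Specificity = TN/(TN+FP) = 62/(62+38) = 0.620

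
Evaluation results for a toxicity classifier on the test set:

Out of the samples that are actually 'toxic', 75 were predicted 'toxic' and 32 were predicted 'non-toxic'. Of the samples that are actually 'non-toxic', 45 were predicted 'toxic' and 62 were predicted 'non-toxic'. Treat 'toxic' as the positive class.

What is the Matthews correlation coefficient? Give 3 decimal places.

0.282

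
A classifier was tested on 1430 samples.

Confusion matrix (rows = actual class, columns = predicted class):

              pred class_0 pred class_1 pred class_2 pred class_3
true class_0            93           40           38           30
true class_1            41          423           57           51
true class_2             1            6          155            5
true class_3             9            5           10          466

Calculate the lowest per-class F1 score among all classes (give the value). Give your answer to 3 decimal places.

0.539

Per-class F1 score (2·TP/(2·TP+FP+FN)):
  class_0: TP=93, FP=41+1+9=51, FN=40+38+30=108 → 186/345 = 0.5391
  class_1: TP=423, FP=40+6+5=51, FN=41+57+51=149 → 846/1046 = 0.8088
  class_2: TP=155, FP=38+57+10=105, FN=1+6+5=12 → 310/427 = 0.7260
  class_3: TP=466, FP=30+51+5=86, FN=9+5+10=24 → 932/1042 = 0.8944
Lowest is class 'class_0' with F1 score = 0.539.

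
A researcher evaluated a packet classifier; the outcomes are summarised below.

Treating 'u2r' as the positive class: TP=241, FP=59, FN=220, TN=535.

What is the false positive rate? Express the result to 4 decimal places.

0.0993

FPR = FP/(FP+TN) = 59/(59+535) = 0.0993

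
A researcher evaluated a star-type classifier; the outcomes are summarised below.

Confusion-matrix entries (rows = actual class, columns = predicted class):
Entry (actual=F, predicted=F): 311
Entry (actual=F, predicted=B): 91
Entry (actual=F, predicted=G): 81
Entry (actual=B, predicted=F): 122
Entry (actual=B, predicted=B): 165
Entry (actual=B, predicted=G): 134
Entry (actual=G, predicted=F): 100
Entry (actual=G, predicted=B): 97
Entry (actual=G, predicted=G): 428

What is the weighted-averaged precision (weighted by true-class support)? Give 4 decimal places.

Per-class precision (TP/(TP+FP)):
  F: TP=311, FP=122+100=222 → 311/533 = 0.58349
  B: TP=165, FP=91+97=188 → 165/353 = 0.46742
  G: TP=428, FP=81+134=215 → 428/643 = 0.66563
Weighted-precision = Σ (supportᵢ/N)·precisionᵢ with N=1529: (483/1529)·0.58349 + (421/1529)·0.46742 + (625/1529)·0.66563 = 0.5851

0.5851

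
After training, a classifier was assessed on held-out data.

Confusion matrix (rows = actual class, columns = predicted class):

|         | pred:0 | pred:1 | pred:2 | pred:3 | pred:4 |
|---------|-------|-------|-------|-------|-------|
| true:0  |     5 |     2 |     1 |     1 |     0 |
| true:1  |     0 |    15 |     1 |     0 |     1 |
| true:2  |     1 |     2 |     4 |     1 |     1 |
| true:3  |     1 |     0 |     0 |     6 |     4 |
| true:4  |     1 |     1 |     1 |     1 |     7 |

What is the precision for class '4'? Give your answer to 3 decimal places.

Take TP from the diagonal, FP from the rest of the '4' prediction marginal, FN from the rest of the '4' actual marginal.
precision = TP/(TP+FP).
4: TP=7, FP=0+1+1+4=6 → 7/13 = 0.5385

0.538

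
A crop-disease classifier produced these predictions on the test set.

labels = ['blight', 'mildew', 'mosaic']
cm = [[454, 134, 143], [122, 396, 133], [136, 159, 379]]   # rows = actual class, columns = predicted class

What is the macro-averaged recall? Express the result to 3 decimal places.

0.597

Per-class recall (TP/(TP+FN)):
  blight: TP=454, FN=134+143=277 → 454/731 = 0.6211
  mildew: TP=396, FN=122+133=255 → 396/651 = 0.6083
  mosaic: TP=379, FN=136+159=295 → 379/674 = 0.5623
Macro-recall = mean = (0.6211 + 0.6083 + 0.5623) / 3 = 0.597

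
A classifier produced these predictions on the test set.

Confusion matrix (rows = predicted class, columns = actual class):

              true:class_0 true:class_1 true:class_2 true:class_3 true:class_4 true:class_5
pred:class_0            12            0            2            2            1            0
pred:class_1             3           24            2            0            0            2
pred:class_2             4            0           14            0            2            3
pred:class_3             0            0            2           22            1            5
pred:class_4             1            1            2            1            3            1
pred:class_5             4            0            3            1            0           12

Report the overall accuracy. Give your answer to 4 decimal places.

0.6692

Accuracy = trace / total = (12+24+14+22+3+12=87) / 130 = 87/130 = 0.6692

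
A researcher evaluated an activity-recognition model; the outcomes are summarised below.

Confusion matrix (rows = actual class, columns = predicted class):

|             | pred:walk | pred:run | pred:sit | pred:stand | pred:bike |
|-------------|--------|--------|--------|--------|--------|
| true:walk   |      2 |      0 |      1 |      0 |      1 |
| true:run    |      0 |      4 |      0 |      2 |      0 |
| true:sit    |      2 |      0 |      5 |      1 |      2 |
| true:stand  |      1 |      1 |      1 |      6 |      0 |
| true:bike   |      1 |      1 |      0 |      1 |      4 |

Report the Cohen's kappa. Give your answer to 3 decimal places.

Observed agreement pₒ = trace/N = 21/36 = 0.5833
Expected agreement pₑ = Σ (rowᵢ·colᵢ)/N² = (4·6 + 6·6 + 10·7 + 9·10 + 7·7)/36² = 0.2076
κ = (pₒ − pₑ)/(1 − pₑ) = (0.5833 − 0.2076)/(1 − 0.2076) = 0.474

0.474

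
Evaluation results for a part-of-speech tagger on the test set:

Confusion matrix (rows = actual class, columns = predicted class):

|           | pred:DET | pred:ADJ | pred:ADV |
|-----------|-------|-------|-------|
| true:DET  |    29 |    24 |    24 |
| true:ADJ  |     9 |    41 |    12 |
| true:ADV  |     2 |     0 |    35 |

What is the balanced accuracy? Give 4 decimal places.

0.6613

Balanced accuracy = mean of per-class recall.
  DET: recall = 29/77 = 0.37662
  ADJ: recall = 41/62 = 0.66129
  ADV: recall = 35/37 = 0.94595
Mean = (0.37662 + 0.66129 + 0.94595) / 3 = 0.6613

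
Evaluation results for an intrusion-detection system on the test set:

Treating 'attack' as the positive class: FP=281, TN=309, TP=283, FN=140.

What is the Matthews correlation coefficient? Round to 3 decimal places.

MCC = (TP·TN − FP·FN) / √((TP+FP)(TP+FN)(TN+FP)(TN+FN))
Numerator = 283·309 − 281·140 = 48107
Denominator = √(564·423·590·449) = √63200108520 = 251396.3176
MCC = 48107 / 251396.3176 = 0.191

0.191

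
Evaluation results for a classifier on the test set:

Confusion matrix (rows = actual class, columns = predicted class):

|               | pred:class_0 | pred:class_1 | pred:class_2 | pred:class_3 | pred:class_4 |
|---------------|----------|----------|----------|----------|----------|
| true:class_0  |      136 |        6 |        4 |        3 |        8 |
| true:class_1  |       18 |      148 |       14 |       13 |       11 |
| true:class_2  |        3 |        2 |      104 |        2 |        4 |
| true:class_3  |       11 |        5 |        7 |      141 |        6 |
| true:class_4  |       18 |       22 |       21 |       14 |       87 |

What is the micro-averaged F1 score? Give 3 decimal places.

Micro-averaging pools counts across classes: ΣTP=616, ΣFP=192, ΣFN=192.
Micro-F1 score = 2·TP/(2·TP+FP+FN) on pooled counts = 0.762 (equals overall accuracy in single-label multiclass).

0.762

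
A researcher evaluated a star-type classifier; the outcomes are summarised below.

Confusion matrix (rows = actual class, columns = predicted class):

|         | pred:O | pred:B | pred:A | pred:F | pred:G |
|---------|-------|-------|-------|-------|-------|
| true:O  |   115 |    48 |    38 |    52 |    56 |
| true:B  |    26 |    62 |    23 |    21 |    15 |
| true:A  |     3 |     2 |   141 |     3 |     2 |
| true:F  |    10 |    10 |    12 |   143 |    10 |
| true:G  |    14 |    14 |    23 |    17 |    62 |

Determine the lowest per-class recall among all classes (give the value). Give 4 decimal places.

Per-class recall (TP/(TP+FN)):
  O: TP=115, FN=48+38+52+56=194 → 115/309 = 0.37217
  B: TP=62, FN=26+23+21+15=85 → 62/147 = 0.42177
  A: TP=141, FN=3+2+3+2=10 → 141/151 = 0.93377
  F: TP=143, FN=10+10+12+10=42 → 143/185 = 0.77297
  G: TP=62, FN=14+14+23+17=68 → 62/130 = 0.47692
Lowest is class 'O' with recall = 0.3722.

0.3722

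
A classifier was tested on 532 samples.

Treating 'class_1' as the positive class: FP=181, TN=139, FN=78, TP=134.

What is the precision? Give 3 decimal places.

0.425

Precision = TP/(TP+FP) = 134/(134+181) = 134/315 = 0.425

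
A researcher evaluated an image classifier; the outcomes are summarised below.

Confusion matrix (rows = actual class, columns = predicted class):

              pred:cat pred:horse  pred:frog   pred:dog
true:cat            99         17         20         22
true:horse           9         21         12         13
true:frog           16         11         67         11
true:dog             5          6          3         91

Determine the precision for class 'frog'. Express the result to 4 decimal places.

0.6569

Take TP from the diagonal, FP from the rest of the 'frog' prediction marginal, FN from the rest of the 'frog' actual marginal.
precision = TP/(TP+FP).
frog: TP=67, FP=20+12+3=35 → 67/102 = 0.65686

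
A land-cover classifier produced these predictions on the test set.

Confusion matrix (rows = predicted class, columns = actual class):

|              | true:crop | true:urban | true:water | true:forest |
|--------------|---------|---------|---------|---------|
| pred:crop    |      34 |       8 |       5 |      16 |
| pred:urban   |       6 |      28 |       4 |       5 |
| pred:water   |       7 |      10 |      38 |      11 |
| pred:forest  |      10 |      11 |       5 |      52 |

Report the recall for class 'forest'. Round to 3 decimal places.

Treat 'forest' as positive and all other classes as negative.
recall = TP/(TP+FN).
forest: TP=52, FN=16+5+11=32 → 52/84 = 0.6190

0.619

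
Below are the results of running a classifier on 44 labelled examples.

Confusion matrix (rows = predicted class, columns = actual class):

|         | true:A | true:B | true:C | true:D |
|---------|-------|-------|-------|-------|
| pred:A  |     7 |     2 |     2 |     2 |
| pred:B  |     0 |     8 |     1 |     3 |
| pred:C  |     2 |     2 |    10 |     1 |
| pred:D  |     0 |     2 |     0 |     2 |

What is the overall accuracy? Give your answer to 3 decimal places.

0.614

Accuracy = trace / total = (7+8+10+2=27) / 44 = 27/44 = 0.614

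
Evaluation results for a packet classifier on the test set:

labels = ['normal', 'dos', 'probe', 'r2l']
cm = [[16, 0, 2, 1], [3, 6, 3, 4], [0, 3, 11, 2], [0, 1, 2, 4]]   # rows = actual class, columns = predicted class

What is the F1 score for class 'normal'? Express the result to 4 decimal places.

0.8421

One-vs-rest for 'normal': TP = diagonal; FP = other classes predicted 'normal'; FN = 'normal' predicted as other.
F1 score = 2·TP/(2·TP+FP+FN).
normal: TP=16, FP=3+0+0=3, FN=0+2+1=3 → 32/38 = 0.84211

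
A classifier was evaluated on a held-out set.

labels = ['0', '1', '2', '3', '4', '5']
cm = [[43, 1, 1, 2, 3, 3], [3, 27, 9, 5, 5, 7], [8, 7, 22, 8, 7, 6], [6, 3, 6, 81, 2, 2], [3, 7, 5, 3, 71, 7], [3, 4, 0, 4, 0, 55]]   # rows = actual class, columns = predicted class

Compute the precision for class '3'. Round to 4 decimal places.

0.7864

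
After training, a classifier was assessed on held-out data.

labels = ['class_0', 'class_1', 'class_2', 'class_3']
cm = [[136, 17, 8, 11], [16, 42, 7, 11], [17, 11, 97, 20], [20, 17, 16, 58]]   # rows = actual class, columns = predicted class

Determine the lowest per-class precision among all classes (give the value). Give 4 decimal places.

Per-class precision (TP/(TP+FP)):
  class_0: TP=136, FP=16+17+20=53 → 136/189 = 0.71958
  class_1: TP=42, FP=17+11+17=45 → 42/87 = 0.48276
  class_2: TP=97, FP=8+7+16=31 → 97/128 = 0.75781
  class_3: TP=58, FP=11+11+20=42 → 58/100 = 0.58000
Lowest is class 'class_1' with precision = 0.4828.

0.4828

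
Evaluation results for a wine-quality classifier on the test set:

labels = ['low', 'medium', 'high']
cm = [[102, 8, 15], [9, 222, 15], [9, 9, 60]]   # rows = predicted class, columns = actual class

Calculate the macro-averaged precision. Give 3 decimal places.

Per-class precision (TP/(TP+FP)):
  low: TP=102, FP=8+15=23 → 102/125 = 0.8160
  medium: TP=222, FP=9+15=24 → 222/246 = 0.9024
  high: TP=60, FP=9+9=18 → 60/78 = 0.7692
Macro-precision = mean = (0.8160 + 0.9024 + 0.7692) / 3 = 0.829

0.829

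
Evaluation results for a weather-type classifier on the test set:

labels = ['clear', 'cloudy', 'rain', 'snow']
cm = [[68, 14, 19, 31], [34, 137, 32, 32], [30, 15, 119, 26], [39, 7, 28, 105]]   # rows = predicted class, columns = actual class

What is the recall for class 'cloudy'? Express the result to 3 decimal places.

0.792

Take TP from the diagonal, FP from the rest of the 'cloudy' prediction marginal, FN from the rest of the 'cloudy' actual marginal.
recall = TP/(TP+FN).
cloudy: TP=137, FN=14+15+7=36 → 137/173 = 0.7919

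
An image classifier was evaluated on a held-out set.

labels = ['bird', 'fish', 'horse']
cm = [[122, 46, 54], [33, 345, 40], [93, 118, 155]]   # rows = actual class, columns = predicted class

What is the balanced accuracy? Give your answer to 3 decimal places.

Balanced accuracy = mean of per-class recall.
  bird: recall = 122/222 = 0.5495
  fish: recall = 345/418 = 0.8254
  horse: recall = 155/366 = 0.4235
Mean = (0.5495 + 0.8254 + 0.4235) / 3 = 0.599

0.599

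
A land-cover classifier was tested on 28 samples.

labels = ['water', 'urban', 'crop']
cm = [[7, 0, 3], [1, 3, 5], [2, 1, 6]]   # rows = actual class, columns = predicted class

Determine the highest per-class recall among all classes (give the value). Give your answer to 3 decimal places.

0.700

Per-class recall (TP/(TP+FN)):
  water: TP=7, FN=0+3=3 → 7/10 = 0.7000
  urban: TP=3, FN=1+5=6 → 3/9 = 0.3333
  crop: TP=6, FN=2+1=3 → 6/9 = 0.6667
Highest is class 'water' with recall = 0.700.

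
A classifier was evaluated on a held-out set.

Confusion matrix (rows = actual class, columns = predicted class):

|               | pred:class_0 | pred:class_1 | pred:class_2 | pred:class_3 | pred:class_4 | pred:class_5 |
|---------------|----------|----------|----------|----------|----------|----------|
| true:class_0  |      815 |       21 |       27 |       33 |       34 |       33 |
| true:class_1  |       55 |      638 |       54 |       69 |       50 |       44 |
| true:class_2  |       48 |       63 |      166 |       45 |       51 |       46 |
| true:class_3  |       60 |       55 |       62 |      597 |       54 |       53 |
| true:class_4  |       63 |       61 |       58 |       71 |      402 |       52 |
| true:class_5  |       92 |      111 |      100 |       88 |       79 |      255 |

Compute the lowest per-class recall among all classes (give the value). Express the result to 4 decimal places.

Per-class recall (TP/(TP+FN)):
  class_0: TP=815, FN=21+27+33+34+33=148 → 815/963 = 0.84631
  class_1: TP=638, FN=55+54+69+50+44=272 → 638/910 = 0.70110
  class_2: TP=166, FN=48+63+45+51+46=253 → 166/419 = 0.39618
  class_3: TP=597, FN=60+55+62+54+53=284 → 597/881 = 0.67764
  class_4: TP=402, FN=63+61+58+71+52=305 → 402/707 = 0.56860
  class_5: TP=255, FN=92+111+100+88+79=470 → 255/725 = 0.35172
Lowest is class 'class_5' with recall = 0.3517.

0.3517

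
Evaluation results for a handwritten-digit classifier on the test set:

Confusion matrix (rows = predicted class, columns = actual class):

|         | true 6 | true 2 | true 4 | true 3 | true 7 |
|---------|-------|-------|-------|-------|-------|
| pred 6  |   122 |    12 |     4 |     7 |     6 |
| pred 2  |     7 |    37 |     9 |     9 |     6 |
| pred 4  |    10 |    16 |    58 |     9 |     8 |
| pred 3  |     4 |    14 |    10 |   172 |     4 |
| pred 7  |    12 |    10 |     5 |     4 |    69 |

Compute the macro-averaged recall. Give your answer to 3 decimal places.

0.695

Per-class recall (TP/(TP+FN)):
  6: TP=122, FN=7+10+4+12=33 → 122/155 = 0.7871
  2: TP=37, FN=12+16+14+10=52 → 37/89 = 0.4157
  4: TP=58, FN=4+9+10+5=28 → 58/86 = 0.6744
  3: TP=172, FN=7+9+9+4=29 → 172/201 = 0.8557
  7: TP=69, FN=6+6+8+4=24 → 69/93 = 0.7419
Macro-recall = mean = (0.7871 + 0.4157 + 0.6744 + 0.8557 + 0.7419) / 5 = 0.695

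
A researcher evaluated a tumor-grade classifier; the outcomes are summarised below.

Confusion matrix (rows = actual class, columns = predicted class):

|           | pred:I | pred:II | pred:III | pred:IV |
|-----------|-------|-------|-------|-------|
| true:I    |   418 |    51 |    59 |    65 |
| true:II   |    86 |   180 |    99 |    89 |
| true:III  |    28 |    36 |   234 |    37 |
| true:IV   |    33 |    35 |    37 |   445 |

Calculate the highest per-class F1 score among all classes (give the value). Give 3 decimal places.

Per-class F1 score (2·TP/(2·TP+FP+FN)):
  I: TP=418, FP=86+28+33=147, FN=51+59+65=175 → 836/1158 = 0.7219
  II: TP=180, FP=51+36+35=122, FN=86+99+89=274 → 360/756 = 0.4762
  III: TP=234, FP=59+99+37=195, FN=28+36+37=101 → 468/764 = 0.6126
  IV: TP=445, FP=65+89+37=191, FN=33+35+37=105 → 890/1186 = 0.7504
Highest is class 'IV' with F1 score = 0.750.

0.750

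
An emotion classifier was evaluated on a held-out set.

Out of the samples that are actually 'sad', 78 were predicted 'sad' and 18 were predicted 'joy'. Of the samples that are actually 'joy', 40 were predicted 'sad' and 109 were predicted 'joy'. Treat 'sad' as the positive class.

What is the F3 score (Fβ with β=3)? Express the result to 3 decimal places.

Fβ = (1+β²)·TP / ((1+β²)·TP + β²·FN + FP), with β²=9
= 10·78 / (10·78 + 9·18 + 40) = 0.794

0.794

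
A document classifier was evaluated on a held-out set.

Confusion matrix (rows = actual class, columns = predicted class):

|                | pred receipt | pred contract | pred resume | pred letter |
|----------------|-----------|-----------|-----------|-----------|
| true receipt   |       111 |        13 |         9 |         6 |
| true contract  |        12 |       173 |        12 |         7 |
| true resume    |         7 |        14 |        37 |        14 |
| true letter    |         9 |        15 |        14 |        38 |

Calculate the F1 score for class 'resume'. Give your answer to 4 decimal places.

0.5139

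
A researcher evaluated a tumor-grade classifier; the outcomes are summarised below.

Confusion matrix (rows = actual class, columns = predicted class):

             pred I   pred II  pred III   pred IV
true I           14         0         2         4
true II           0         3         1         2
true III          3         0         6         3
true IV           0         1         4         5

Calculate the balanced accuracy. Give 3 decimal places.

0.550

Balanced accuracy = mean of per-class recall.
  I: recall = 14/20 = 0.7000
  II: recall = 3/6 = 0.5000
  III: recall = 6/12 = 0.5000
  IV: recall = 5/10 = 0.5000
Mean = (0.7000 + 0.5000 + 0.5000 + 0.5000) / 4 = 0.550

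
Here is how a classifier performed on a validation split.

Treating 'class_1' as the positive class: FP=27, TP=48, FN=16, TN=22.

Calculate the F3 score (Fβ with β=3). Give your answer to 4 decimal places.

Fβ = (1+β²)·TP / ((1+β²)·TP + β²·FN + FP), with β²=9
= 10·48 / (10·48 + 9·16 + 27) = 0.7373

0.7373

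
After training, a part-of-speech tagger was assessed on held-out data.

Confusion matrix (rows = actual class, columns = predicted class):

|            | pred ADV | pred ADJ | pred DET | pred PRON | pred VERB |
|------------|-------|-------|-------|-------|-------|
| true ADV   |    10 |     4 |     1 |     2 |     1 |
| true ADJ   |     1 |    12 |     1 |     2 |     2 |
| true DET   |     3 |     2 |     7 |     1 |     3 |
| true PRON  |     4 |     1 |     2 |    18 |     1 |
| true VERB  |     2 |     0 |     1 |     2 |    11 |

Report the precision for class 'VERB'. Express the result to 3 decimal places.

One-vs-rest for 'VERB': TP = diagonal; FP = other classes predicted 'VERB'; FN = 'VERB' predicted as other.
precision = TP/(TP+FP).
VERB: TP=11, FP=1+2+3+1=7 → 11/18 = 0.6111

0.611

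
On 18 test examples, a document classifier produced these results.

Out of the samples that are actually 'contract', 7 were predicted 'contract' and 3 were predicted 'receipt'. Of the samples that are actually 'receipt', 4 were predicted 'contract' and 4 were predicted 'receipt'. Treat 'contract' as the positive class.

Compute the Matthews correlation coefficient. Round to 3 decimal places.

0.204

MCC = (TP·TN − FP·FN) / √((TP+FP)(TP+FN)(TN+FP)(TN+FN))
Numerator = 7·4 − 4·3 = 16
Denominator = √(11·10·8·7) = √6160 = 78.4857
MCC = 16 / 78.4857 = 0.204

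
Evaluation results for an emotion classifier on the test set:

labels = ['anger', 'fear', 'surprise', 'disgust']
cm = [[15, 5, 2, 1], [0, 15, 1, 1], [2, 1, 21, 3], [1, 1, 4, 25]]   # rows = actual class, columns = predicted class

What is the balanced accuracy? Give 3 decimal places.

Balanced accuracy = mean of per-class recall.
  anger: recall = 15/23 = 0.6522
  fear: recall = 15/17 = 0.8824
  surprise: recall = 21/27 = 0.7778
  disgust: recall = 25/31 = 0.8065
Mean = (0.6522 + 0.8824 + 0.7778 + 0.8065) / 4 = 0.780

0.780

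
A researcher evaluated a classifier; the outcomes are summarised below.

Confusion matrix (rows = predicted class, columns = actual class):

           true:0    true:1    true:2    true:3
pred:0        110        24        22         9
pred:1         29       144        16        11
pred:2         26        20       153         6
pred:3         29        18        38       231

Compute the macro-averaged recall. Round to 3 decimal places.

0.708

Per-class recall (TP/(TP+FN)):
  0: TP=110, FN=29+26+29=84 → 110/194 = 0.5670
  1: TP=144, FN=24+20+18=62 → 144/206 = 0.6990
  2: TP=153, FN=22+16+38=76 → 153/229 = 0.6681
  3: TP=231, FN=9+11+6=26 → 231/257 = 0.8988
Macro-recall = mean = (0.5670 + 0.6990 + 0.6681 + 0.8988) / 4 = 0.708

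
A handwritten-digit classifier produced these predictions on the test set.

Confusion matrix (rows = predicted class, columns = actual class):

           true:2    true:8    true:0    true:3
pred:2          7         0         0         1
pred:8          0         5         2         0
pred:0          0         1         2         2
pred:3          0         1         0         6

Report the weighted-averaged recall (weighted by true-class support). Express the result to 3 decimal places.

0.741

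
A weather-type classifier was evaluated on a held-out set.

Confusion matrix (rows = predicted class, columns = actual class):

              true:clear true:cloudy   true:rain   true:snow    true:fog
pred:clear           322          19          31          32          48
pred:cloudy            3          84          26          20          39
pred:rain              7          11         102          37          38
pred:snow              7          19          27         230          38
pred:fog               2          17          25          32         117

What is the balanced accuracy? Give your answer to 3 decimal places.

0.612

Balanced accuracy = mean of per-class recall.
  clear: recall = 322/341 = 0.9443
  cloudy: recall = 84/150 = 0.5600
  rain: recall = 102/211 = 0.4834
  snow: recall = 230/351 = 0.6553
  fog: recall = 117/280 = 0.4179
Mean = (0.9443 + 0.5600 + 0.4834 + 0.6553 + 0.4179) / 5 = 0.612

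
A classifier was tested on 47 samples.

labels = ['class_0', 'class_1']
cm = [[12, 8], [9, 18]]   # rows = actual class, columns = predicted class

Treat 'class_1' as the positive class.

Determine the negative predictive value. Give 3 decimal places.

0.571

NPV = TN/(TN+FN) = 12/(12+9) = 0.571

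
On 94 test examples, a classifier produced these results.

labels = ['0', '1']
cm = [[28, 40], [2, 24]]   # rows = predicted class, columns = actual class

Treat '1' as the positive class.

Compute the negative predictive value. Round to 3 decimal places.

0.412

NPV = TN/(TN+FN) = 28/(28+40) = 0.412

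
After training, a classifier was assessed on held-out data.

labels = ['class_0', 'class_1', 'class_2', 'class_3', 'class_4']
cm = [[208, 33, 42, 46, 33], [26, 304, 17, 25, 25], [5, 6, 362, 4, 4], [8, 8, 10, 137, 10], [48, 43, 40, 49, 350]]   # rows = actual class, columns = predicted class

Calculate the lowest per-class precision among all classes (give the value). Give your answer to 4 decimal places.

0.5249

Per-class precision (TP/(TP+FP)):
  class_0: TP=208, FP=26+5+8+48=87 → 208/295 = 0.70508
  class_1: TP=304, FP=33+6+8+43=90 → 304/394 = 0.77157
  class_2: TP=362, FP=42+17+10+40=109 → 362/471 = 0.76858
  class_3: TP=137, FP=46+25+4+49=124 → 137/261 = 0.52490
  class_4: TP=350, FP=33+25+4+10=72 → 350/422 = 0.82938
Lowest is class 'class_3' with precision = 0.5249.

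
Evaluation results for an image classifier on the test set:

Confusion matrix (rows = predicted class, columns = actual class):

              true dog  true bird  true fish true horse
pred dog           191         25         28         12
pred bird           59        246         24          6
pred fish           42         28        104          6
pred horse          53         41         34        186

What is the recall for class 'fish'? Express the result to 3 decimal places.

0.547

Treat 'fish' as positive and all other classes as negative.
recall = TP/(TP+FN).
fish: TP=104, FN=28+24+34=86 → 104/190 = 0.5474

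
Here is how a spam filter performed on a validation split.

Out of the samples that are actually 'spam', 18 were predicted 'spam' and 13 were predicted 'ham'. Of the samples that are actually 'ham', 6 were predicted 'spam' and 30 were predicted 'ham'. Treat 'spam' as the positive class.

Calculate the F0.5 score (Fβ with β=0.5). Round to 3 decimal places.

0.709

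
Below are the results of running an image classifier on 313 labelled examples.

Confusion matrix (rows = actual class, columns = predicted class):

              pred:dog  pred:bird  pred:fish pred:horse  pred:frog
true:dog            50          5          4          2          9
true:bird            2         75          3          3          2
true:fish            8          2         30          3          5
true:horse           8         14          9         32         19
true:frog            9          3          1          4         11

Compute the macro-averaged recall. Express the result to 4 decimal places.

Per-class recall (TP/(TP+FN)):
  dog: TP=50, FN=5+4+2+9=20 → 50/70 = 0.71429
  bird: TP=75, FN=2+3+3+2=10 → 75/85 = 0.88235
  fish: TP=30, FN=8+2+3+5=18 → 30/48 = 0.62500
  horse: TP=32, FN=8+14+9+19=50 → 32/82 = 0.39024
  frog: TP=11, FN=9+3+1+4=17 → 11/28 = 0.39286
Macro-recall = mean = (0.71429 + 0.88235 + 0.62500 + 0.39024 + 0.39286) / 5 = 0.6009

0.6009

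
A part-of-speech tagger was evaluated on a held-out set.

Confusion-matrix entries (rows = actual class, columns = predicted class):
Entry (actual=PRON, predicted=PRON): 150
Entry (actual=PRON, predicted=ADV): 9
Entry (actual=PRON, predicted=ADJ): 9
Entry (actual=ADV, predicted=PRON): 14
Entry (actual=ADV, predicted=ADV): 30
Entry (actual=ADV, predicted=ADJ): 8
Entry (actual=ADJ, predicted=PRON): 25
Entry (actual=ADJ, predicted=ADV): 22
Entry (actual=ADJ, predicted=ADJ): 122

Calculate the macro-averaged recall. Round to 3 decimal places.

Per-class recall (TP/(TP+FN)):
  PRON: TP=150, FN=9+9=18 → 150/168 = 0.8929
  ADV: TP=30, FN=14+8=22 → 30/52 = 0.5769
  ADJ: TP=122, FN=25+22=47 → 122/169 = 0.7219
Macro-recall = mean = (0.8929 + 0.5769 + 0.7219) / 3 = 0.731

0.731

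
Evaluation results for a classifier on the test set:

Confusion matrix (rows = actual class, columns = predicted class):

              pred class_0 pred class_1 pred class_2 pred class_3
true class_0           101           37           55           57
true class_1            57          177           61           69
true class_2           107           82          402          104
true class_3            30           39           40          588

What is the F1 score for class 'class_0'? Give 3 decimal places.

0.371

One-vs-rest for 'class_0': TP = diagonal; FP = other classes predicted 'class_0'; FN = 'class_0' predicted as other.
F1 score = 2·TP/(2·TP+FP+FN).
class_0: TP=101, FP=57+107+30=194, FN=37+55+57=149 → 202/545 = 0.3706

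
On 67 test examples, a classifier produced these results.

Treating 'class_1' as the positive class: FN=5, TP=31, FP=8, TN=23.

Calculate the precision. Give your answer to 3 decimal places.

Precision = TP/(TP+FP) = 31/(31+8) = 31/39 = 0.795

0.795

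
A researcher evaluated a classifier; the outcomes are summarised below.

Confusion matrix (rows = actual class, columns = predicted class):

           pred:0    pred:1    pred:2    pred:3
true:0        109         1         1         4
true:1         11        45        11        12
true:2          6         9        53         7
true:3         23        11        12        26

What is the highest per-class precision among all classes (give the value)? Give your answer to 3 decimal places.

0.732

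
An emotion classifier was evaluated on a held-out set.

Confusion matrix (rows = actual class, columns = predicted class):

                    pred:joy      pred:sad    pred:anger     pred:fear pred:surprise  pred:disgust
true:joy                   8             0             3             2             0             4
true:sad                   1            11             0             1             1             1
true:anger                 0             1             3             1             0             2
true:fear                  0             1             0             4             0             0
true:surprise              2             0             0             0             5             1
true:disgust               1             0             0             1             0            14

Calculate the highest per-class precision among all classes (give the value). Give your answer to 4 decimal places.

0.8462

Per-class precision (TP/(TP+FP)):
  joy: TP=8, FP=1+0+0+2+1=4 → 8/12 = 0.66667
  sad: TP=11, FP=0+1+1+0+0=2 → 11/13 = 0.84615
  anger: TP=3, FP=3+0+0+0+0=3 → 3/6 = 0.50000
  fear: TP=4, FP=2+1+1+0+1=5 → 4/9 = 0.44444
  surprise: TP=5, FP=0+1+0+0+0=1 → 5/6 = 0.83333
  disgust: TP=14, FP=4+1+2+0+1=8 → 14/22 = 0.63636
Highest is class 'sad' with precision = 0.8462.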